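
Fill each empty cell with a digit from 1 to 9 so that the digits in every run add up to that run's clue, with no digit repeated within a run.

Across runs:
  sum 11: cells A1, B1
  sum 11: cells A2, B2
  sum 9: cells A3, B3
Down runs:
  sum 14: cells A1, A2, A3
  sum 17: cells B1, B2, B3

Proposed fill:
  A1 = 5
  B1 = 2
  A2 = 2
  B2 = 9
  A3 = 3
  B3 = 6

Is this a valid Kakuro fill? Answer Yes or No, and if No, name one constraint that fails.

No — the down run A1–A3 sums to 10, not 14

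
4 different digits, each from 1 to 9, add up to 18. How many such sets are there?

4 distinct digits from 1–9 sum between 10 and 30.

11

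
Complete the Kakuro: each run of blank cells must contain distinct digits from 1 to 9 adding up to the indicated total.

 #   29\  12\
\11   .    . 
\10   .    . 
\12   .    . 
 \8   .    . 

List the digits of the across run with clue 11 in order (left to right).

5, 6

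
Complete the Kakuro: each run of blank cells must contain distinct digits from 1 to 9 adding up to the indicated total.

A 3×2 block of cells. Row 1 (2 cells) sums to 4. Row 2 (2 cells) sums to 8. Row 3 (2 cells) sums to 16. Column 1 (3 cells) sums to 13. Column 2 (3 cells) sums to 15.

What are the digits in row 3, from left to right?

4 in 2 cells must be {1,3}; 16 in 2 cells must be {7,9}.
Nothing is forced directly, so branch on (1,1), whose candidates are 1 or 3. If (1,1) = 3: that forces (1,2) = 1, (3,1) = 9, after which (3,2) would have to be in {7} for the 16 across but in {5,6,8,9} for the 15 down — contradiction. So (1,1) = 1.
(1,2) = 4 − 1 = 3 completes the 4 across.
Given what's placed, (3,2) must be 7 to fit the 16 across and 15 down.
(2,2) = 15 − 10 = 5 completes the 15 down.
(3,1) = 16 − 7 = 9 completes the 16 across.
(2,1) = 8 − 5 = 3 completes the 8 across.

9 7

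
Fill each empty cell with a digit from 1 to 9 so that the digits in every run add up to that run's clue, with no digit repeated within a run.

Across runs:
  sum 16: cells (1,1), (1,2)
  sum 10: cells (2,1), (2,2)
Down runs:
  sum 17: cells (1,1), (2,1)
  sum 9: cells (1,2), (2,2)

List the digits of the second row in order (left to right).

16 in 2 cells must be {7,9}; 17 in 2 cells must be {8,9}.
The 16 across and the 17 down share only 9, so (1,1) = 9.
(1,2) = 16 − 9 = 7 completes the 16 across.
(2,1) = 17 − 9 = 8 completes the 17 down.
(2,2) = 10 − 8 = 2 completes the 10 across.

8 2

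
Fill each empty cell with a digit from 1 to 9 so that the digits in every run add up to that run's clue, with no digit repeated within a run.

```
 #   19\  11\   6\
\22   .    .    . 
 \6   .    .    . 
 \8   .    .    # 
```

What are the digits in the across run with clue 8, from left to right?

6 in 3 cells must be {1,2,3}.
Only 5 fits R1C3 under both its across sum 22 and down sum 6.
R2C3 = 6 − 5 = 1 completes the 6 down.
Given what's placed, R1C2 must be 8 to fit the 22 across and 11 down.
R2C2 = 2: the only remaining digit allowed by both the 6 across and the 11 down.
R3C2 = 11 − 10 = 1 completes the 11 down.
R1C1 = 22 − 13 = 9 completes the 22 across.
R2C1 = 6 − 3 = 3 completes the 6 across.
R3C1 = 8 − 1 = 7 completes the 8 across.

7 1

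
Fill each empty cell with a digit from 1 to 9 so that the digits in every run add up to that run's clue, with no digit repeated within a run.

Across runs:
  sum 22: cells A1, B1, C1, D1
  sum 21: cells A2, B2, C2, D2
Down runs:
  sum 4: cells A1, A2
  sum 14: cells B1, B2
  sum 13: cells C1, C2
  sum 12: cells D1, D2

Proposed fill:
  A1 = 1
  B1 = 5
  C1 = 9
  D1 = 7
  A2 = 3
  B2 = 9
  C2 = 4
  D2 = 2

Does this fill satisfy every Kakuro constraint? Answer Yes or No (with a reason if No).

No — the across run A2–D2 sums to 18, not 21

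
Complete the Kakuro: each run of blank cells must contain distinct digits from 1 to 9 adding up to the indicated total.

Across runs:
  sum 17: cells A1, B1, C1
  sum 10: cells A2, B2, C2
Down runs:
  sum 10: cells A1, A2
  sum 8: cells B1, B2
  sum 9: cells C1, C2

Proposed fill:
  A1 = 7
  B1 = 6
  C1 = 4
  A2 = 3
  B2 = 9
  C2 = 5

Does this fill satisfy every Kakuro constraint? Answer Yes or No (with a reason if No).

No — the across run A2–C2 sums to 17, not 10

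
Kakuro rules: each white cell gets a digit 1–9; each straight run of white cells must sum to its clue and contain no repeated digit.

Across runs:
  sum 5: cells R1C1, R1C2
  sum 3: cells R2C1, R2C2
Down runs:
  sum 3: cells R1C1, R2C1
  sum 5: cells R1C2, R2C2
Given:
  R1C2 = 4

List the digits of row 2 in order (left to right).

2, 1

3 in 2 cells must be {1,2}.
R1C1 = 5 − 4 = 1 completes the 5 across.
R2C1 = 3 − 1 = 2 completes the 3 down.
R2C2 = 3 − 2 = 1 completes the 3 across.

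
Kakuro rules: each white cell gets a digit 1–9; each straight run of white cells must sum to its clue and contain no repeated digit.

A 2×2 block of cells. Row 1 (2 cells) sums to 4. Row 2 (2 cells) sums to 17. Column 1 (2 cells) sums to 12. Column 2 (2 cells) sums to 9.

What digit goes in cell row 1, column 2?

1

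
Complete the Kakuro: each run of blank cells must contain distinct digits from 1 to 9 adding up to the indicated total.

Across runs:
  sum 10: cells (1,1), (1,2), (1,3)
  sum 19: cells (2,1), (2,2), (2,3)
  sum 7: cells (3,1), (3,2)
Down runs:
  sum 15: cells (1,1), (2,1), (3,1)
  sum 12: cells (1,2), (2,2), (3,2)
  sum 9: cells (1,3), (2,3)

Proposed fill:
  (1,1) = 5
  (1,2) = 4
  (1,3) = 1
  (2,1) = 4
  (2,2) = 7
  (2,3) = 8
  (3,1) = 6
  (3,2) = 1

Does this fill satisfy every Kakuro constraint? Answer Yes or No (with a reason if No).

Yes

Across: 5+4+1=10; 4+7+8=19; 6+1=7. Down: 5+4+6=15; 4+7+1=12; 1+8=9. No digit repeats within any run.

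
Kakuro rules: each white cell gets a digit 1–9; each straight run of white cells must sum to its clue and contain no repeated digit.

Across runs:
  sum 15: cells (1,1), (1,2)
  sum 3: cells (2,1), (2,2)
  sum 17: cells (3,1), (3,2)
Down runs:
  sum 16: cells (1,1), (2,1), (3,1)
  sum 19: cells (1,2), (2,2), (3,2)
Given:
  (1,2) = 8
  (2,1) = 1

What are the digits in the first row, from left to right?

3 in 2 cells must be {1,2}; 17 in 2 cells must be {8,9}.
(1,1) = 15 − 8 = 7 completes the 15 across.
(2,2) = 3 − 1 = 2 completes the 3 across.
(3,1) = 16 − 8 = 8 completes the 16 down.
(3,2) = 17 − 8 = 9 completes the 17 across.

7 8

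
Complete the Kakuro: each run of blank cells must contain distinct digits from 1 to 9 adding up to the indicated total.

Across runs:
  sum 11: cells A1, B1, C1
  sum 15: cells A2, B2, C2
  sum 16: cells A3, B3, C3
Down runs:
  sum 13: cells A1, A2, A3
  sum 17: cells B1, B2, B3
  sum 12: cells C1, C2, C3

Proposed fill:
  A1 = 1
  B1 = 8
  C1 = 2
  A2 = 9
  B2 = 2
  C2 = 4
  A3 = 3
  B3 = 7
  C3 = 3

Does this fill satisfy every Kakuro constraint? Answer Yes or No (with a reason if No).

No — the down run C1–C3 sums to 9, not 12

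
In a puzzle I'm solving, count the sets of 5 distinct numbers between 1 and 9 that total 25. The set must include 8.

5 distinct digits from 1–9 sum between 15 and 35.
Keeping only sets containing 8.
Enumerating: {1,2,5,8,9}, {1,3,4,8,9}, {1,3,6,7,8}, {1,4,5,7,8}, {2,3,5,7,8}, {2,4,5,6,8}.

6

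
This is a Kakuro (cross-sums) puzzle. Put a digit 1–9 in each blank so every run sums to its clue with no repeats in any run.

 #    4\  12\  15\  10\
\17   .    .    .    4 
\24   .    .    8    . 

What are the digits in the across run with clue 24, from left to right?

3 7 8 6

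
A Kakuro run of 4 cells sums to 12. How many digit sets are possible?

4 distinct digits from 1–9 sum between 10 and 30.
Enumerating: {1,2,3,6}, {1,2,4,5}.

2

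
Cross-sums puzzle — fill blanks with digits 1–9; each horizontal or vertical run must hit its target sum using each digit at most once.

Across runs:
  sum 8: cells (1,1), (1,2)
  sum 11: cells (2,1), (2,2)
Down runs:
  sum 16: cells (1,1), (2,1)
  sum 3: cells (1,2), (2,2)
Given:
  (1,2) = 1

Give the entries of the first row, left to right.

7 1

16 in 2 cells must be {7,9}; 3 in 2 cells must be {1,2}.
(1,1) = 8 − 1 = 7 completes the 8 across.
(2,1) = 16 − 7 = 9 completes the 16 down.
(2,2) = 11 − 9 = 2 completes the 11 across.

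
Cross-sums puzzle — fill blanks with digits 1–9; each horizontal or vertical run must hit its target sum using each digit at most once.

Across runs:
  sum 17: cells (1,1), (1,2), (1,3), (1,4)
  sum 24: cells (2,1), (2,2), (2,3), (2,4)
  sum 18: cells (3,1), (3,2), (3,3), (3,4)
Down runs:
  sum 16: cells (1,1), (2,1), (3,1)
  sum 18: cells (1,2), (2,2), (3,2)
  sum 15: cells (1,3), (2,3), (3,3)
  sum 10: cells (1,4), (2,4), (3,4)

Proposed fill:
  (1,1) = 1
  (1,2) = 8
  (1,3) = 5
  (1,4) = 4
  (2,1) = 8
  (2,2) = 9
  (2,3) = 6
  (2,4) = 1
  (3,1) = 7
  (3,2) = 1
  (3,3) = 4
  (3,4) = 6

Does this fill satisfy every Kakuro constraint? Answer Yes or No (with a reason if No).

No — the down run (1,4)–(3,4) sums to 11, not 10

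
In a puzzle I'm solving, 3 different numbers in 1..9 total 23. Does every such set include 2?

The only way to make 23 from 3 distinct digits is {6,8,9}, which does not contain 2.

No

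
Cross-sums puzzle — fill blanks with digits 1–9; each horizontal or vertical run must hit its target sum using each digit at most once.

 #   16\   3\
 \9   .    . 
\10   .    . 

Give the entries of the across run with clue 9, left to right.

16 in 2 cells must be {7,9}; 3 in 2 cells must be {1,2}.
The 9 across and the 16 down share only 7, so R1C1 = 7.
R1C2 = 9 − 7 = 2 completes the 9 across.
R2C1 = 16 − 7 = 9 completes the 16 down.
R2C2 = 10 − 9 = 1 completes the 10 across.

7, 2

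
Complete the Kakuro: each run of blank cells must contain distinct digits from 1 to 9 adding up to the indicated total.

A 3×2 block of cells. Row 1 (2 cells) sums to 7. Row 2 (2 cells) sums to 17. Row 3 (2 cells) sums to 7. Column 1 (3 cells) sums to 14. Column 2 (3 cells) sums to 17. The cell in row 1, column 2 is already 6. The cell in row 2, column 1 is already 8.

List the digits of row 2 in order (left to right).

8 9

17 in 2 cells must be {8,9}.
(1,1) = 7 − 6 = 1 completes the 7 across.
(2,2) = 17 − 8 = 9 completes the 17 across.
(3,1) = 14 − 9 = 5 completes the 14 down.
(3,2) = 7 − 5 = 2 completes the 7 across.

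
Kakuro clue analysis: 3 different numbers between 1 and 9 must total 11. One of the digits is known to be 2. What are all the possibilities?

3 distinct digits from 1–9 sum between 6 and 24.
Keeping only sets containing 2.

{1,2,8}; {2,3,6}; {2,4,5}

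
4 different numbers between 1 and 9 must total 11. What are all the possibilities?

{1,2,3,5}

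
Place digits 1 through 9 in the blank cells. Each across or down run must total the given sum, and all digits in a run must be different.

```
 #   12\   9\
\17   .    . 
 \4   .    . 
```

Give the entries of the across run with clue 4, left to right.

17 in 2 cells must be {8,9}; 4 in 2 cells must be {1,3}.
The 17 across and the 9 down share only 8, so R1C2 = 8.
The 4 across and the 12 down share only 3, so R2C1 = 3.
R2C2 = 4 − 3 = 1 completes the 4 across.
R1C1 = 17 − 8 = 9 completes the 17 across.

3 1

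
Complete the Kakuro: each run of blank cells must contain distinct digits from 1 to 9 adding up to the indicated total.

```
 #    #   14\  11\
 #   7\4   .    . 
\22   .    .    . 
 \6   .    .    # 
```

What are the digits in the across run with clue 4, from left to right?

1, 3

4 in 2 cells must be {1,3}.
The 4 across and the 11 down share only 3, so R1C3 = 3.
R2C3 = 11 − 3 = 8 completes the 11 down.
R1C2 = 4 − 3 = 1 completes the 4 across.
R2C1 = 5: the only remaining digit allowed by both the 22 across and the 7 down.
R2C2 = 22 − 13 = 9 completes the 22 across.
R3C1 = 7 − 5 = 2 completes the 7 down.
R3C2 = 6 − 2 = 4 completes the 6 across.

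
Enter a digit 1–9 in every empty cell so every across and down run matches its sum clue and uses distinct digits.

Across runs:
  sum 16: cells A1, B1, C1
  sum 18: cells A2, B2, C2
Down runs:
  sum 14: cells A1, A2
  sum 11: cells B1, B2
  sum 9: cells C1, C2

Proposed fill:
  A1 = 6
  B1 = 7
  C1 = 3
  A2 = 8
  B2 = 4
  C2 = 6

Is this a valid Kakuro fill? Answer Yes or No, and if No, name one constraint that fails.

Across: 6+7+3=16; 8+4+6=18. Down: 6+8=14; 7+4=11; 3+6=9. No digit repeats within any run.

Yes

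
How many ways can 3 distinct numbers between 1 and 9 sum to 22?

2

3 distinct digits from 1–9 sum between 6 and 24.
Enumerating: {5,8,9}, {6,7,9}.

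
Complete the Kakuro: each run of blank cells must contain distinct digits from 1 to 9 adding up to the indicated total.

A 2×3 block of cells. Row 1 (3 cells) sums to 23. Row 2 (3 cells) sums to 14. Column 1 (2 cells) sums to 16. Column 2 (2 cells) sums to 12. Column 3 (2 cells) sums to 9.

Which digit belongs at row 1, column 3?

6

23 in 3 cells must be {6,8,9}; 16 in 2 cells must be {7,9}.
The 23 across and the 16 down share only 9, so (1,1) = 9.
Given what's placed, (1,2) must be 8 to fit the 23 across and 12 down.
(1,3) = 23 − 17 = 6 completes the 23 across.
(2,1) = 16 − 9 = 7 completes the 16 down.
(2,2) = 12 − 8 = 4 completes the 12 down.
(2,3) = 14 − 11 = 3 completes the 14 across.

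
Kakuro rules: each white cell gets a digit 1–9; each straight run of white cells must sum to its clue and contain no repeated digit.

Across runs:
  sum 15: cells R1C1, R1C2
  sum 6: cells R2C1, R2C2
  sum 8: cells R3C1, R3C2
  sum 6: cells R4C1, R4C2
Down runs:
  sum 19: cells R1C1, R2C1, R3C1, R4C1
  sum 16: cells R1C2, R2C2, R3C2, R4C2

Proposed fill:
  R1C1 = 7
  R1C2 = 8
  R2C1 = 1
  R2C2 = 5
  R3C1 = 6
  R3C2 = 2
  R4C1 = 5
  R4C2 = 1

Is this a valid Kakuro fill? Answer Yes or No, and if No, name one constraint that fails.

Across: 7+8=15; 1+5=6; 6+2=8; 5+1=6. Down: 7+1+6+5=19; 8+5+2+1=16. No digit repeats within any run.

Yes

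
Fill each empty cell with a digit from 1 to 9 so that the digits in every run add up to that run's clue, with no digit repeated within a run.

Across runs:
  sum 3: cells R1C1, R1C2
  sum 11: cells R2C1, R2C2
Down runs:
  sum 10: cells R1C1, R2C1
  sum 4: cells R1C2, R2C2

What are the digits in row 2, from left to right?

8 3

3 in 2 cells must be {1,2}; 4 in 2 cells must be {1,3}.
The 3 across and the 4 down share only 1, so R1C2 = 1.
R2C2 = 4 − 1 = 3 completes the 4 down.
R1C1 = 3 − 1 = 2 completes the 3 across.
R2C1 = 11 − 3 = 8 completes the 11 across.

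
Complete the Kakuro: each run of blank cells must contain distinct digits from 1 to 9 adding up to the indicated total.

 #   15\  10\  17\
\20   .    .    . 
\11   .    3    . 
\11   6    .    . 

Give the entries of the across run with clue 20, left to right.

No cell is forced outright now. R1C2 can only be 5 or 6 (the digits allowed by both its 20 across and its 10 down). If R1C2 = 6: that forces R1C1 = 5, R1C3 = 9, after which R2C1 would have to be in {1,2,6,7} for the 11 across but in {4} for the 15 down — contradiction. So R1C2 = 5.
R3C2 = 10 − 8 = 2 completes the 10 down.
R3C3 = 11 − 8 = 3 completes the 11 across.
R2C3 = 6: the only remaining digit allowed by both the 11 across and the 17 down.
R1C3 = 17 − 9 = 8 completes the 17 down.
R2C1 = 11 − 9 = 2 completes the 11 across.
R1C1 = 20 − 13 = 7 completes the 20 across.

7, 5, 8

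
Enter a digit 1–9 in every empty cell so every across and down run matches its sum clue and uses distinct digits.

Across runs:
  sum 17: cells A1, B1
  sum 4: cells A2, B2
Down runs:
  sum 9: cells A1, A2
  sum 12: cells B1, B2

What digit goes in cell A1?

8

17 in 2 cells must be {8,9}; 4 in 2 cells must be {1,3}.
The 17 across and the 9 down share only 8, so A1 = 8.
B1 = 17 − 8 = 9 completes the 17 across.
A2 = 9 − 8 = 1 completes the 9 down.
B2 = 4 − 1 = 3 completes the 4 across.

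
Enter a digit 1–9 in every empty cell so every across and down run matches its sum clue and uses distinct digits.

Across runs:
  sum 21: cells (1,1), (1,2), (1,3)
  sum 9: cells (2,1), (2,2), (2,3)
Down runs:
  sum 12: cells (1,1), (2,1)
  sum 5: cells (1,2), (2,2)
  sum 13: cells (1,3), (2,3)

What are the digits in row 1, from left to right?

9, 4, 8

The 21 across and the 5 down share only 4, so (1,2) = 4.
(2,2) = 5 − 4 = 1 completes the 5 down.
Nothing is forced directly, so branch on (2,1), whose candidates are 3 or 5. If (2,1) = 5: then (1,1) would have to be in {8,9} for the 21 across but in {7} for the 12 down — contradiction. So (2,1) = 3.
(1,1) = 12 − 3 = 9 completes the 12 down.
(1,3) = 21 − 13 = 8 completes the 21 across.
(2,3) = 9 − 4 = 5 completes the 9 across.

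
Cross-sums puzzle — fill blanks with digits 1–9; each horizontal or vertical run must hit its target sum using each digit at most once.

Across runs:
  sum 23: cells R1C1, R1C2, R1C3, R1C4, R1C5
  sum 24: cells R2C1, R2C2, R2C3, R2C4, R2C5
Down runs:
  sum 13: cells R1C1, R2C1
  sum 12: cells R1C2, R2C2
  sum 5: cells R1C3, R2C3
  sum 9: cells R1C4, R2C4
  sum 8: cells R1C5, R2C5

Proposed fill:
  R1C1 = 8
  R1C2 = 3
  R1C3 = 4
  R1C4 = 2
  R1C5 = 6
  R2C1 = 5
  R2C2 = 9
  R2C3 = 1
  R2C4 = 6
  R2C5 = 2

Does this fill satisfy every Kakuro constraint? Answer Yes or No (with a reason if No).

No — the across run R2C1–R2C5 sums to 23, not 24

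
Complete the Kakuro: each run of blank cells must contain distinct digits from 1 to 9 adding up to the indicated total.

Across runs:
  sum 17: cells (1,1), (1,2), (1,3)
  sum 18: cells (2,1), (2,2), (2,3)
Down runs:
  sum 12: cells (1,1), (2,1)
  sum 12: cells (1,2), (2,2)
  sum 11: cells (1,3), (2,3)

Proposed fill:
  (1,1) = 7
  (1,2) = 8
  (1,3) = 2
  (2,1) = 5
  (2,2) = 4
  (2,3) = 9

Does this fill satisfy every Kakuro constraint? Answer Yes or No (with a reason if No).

Across: 7+8+2=17; 5+4+9=18. Down: 7+5=12; 8+4=12; 2+9=11. No digit repeats within any run.

Yes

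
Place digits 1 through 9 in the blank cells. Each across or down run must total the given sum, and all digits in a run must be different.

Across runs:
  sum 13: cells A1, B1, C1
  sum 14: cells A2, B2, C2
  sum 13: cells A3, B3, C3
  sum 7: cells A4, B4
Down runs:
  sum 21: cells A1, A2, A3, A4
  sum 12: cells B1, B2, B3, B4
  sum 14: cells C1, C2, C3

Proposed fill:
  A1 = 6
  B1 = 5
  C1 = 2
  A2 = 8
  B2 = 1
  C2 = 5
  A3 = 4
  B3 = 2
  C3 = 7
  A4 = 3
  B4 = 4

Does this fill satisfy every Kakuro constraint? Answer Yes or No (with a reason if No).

Across: 6+5+2=13; 8+1+5=14; 4+2+7=13; 3+4=7. Down: 6+8+4+3=21; 5+1+2+4=12; 2+5+7=14. No digit repeats within any run.

Yes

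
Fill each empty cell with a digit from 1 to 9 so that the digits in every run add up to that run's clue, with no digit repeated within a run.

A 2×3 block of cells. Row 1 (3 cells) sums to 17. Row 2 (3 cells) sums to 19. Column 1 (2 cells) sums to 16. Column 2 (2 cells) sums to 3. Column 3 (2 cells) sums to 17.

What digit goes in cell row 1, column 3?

16 in 2 cells must be {7,9}; 3 in 2 cells must be {1,2}; 17 in 2 cells must be {8,9}.
The 19 across and the 3 down share only 2, so (2,2) = 2.
(1,2) = 3 − 2 = 1 completes the 3 down.
Given what's placed, (1,3) must be 9 to fit the 17 across and 17 down.
(2,1) = 9: the only remaining digit allowed by both the 19 across and the 16 down.
(2,3) = 19 − 11 = 8 completes the 19 across.
(1,1) = 17 − 10 = 7 completes the 17 across.

9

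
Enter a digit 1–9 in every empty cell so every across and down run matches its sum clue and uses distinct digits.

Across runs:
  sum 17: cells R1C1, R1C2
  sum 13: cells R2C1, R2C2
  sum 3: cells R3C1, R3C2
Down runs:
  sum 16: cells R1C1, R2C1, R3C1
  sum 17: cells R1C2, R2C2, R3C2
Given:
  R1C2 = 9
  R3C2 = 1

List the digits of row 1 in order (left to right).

17 in 2 cells must be {8,9}; 3 in 2 cells must be {1,2}.
R1C1 = 17 − 9 = 8 completes the 17 across.
R2C2 = 17 − 10 = 7 completes the 17 down.
R3C1 = 3 − 1 = 2 completes the 3 across.
R2C1 = 13 − 7 = 6 completes the 13 across.

8 9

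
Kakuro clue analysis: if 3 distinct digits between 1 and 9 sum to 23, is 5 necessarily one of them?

The only way to make 23 from 3 distinct digits is {6,8,9}, which does not contain 5.

No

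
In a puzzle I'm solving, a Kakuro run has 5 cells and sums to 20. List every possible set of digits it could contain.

5 distinct digits from 1–9 sum between 15 and 35.

{1,2,3,5,9}; {1,2,3,6,8}; {1,2,4,5,8}; {1,2,4,6,7}; {1,3,4,5,7}; {2,3,4,5,6}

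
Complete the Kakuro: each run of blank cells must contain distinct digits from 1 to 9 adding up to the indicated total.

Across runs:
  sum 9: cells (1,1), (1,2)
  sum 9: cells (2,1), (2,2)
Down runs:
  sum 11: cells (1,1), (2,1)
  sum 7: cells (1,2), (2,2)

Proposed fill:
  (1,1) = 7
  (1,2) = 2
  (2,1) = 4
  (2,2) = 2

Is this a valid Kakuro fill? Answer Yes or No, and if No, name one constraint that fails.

No — the down run (1,2)–(2,2) sums to 4, not 7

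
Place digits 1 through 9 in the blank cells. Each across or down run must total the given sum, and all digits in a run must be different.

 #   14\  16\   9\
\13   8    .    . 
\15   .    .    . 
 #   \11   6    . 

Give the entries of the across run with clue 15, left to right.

R2C1 = 14 − 8 = 6 completes the 14 down.
R3C3 = 11 − 6 = 5 completes the 11 across.
R2C3 = 1: the only remaining digit allowed by both the 15 across and the 9 down.
R1C3 = 9 − 6 = 3 completes the 9 down.
R2C2 = 15 − 7 = 8 completes the 15 across.
R1C2 = 13 − 11 = 2 completes the 13 across.

6 8 1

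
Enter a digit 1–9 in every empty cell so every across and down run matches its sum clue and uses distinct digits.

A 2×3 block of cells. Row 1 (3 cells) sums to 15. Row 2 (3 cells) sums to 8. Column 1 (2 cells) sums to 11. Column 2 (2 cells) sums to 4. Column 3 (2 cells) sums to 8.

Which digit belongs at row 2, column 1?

4 in 2 cells must be {1,3}.
Nothing is forced directly, so branch on (1,2), whose candidates are 1 or 3. If (1,2) = 1: that forces (2,2) = 3, (2,3) = 1, after which (1,3) would have to be in {5,6,8,9} for the 15 across but in {7} for the 8 down — contradiction. So (1,2) = 3.
(2,2) = 4 − 3 = 1 completes the 4 down.
Nothing is forced directly, so branch on (1,3), whose candidates are 5 or 7. If (1,3) = 7: that forces (1,1) = 5, after which (2,1) would have to be in {2,3,4,5} for the 8 across but in {6} for the 11 down — contradiction. So (1,3) = 5.
(1,1) = 15 − 8 = 7 completes the 15 across.
(2,1) = 11 − 7 = 4 completes the 11 down.
(2,3) = 8 − 5 = 3 completes the 8 across.

4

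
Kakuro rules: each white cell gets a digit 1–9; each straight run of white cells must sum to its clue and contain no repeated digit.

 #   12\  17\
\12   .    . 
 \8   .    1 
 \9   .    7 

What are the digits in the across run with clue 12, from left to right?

3 9

R1C2 = 17 − 8 = 9 completes the 17 down.
R2C1 = 8 − 1 = 7 completes the 8 across.
R3C1 = 9 − 7 = 2 completes the 9 across.
R1C1 = 12 − 9 = 3 completes the 12 across.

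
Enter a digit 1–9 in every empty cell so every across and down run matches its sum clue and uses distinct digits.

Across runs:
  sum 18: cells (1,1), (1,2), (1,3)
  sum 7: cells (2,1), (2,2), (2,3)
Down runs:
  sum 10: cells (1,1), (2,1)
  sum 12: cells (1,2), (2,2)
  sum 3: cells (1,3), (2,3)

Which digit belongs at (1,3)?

7 in 3 cells must be {1,2,4}; 3 in 2 cells must be {1,2}.
The 7 across and the 12 down share only 4, so (2,2) = 4.
(1,2) = 12 − 4 = 8 completes the 12 down.
Given what's placed, (1,3) must be 1 to fit the 18 across and 3 down.
(2,3) = 3 − 1 = 2 completes the 3 down.
(1,1) = 18 − 9 = 9 completes the 18 across.
(2,1) = 7 − 6 = 1 completes the 7 across.

1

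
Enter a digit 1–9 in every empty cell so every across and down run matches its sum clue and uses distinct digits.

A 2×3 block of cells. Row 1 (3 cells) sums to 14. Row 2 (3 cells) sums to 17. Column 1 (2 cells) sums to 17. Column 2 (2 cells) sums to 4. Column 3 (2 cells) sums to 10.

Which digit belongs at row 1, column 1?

17 in 2 cells must be {8,9}; 4 in 2 cells must be {1,3}.
Nothing is forced directly, so branch on (1,1), whose candidates are 8 or 9. If (1,1) = 8: that forces (1,2) = 1, after which (1,3) would have to be in {5} for the 14 across but in {1,2,3,4,6,7,8,9} for the 10 down — contradiction. So (1,1) = 9.
(2,1) = 17 − 9 = 8 completes the 17 down.
Given what's placed, (2,2) must be 3 to fit the 17 across and 4 down.
(2,3) = 17 − 11 = 6 completes the 17 across.
(1,2) = 4 − 3 = 1 completes the 4 down.
(1,3) = 14 − 10 = 4 completes the 14 across.

9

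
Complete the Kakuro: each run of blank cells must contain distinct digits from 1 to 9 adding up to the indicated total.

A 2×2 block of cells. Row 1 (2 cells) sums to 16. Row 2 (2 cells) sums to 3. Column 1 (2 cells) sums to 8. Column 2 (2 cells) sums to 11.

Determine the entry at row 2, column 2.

2

16 in 2 cells must be {7,9}; 3 in 2 cells must be {1,2}.
The 16 across and the 8 down share only 7, so (1,1) = 7.
(1,2) = 16 − 7 = 9 completes the 16 across.
(2,1) = 8 − 7 = 1 completes the 8 down.
(2,2) = 3 − 1 = 2 completes the 3 across.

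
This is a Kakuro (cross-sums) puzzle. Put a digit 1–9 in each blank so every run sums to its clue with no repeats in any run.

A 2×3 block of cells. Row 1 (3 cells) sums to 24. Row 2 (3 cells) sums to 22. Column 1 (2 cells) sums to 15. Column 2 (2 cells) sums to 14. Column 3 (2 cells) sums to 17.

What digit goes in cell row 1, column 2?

9

24 in 3 cells must be {7,8,9}; 17 in 2 cells must be {8,9}.
Nothing is forced directly, so branch on (1,2), whose candidates are 8 or 9. If (1,2) = 8: that forces (1,3) = 9, (2,2) = 6, after which (2,3) would have to be in {7,9} for the 22 across but in {8} for the 17 down — contradiction. So (1,2) = 9.
Given what's placed, (1,3) must be 8 to fit the 24 across and 17 down.
(2,2) = 14 − 9 = 5 completes the 14 down.
(2,3) = 17 − 8 = 9 completes the 17 down.
(1,1) = 24 − 17 = 7 completes the 24 across.
(2,1) = 22 − 14 = 8 completes the 22 across.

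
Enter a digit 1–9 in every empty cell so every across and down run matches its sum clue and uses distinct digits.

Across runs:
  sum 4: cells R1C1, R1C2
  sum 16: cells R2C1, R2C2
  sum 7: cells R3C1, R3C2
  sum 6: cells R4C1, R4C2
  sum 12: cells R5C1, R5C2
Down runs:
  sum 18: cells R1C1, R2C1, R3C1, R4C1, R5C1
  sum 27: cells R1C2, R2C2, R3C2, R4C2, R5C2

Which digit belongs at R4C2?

4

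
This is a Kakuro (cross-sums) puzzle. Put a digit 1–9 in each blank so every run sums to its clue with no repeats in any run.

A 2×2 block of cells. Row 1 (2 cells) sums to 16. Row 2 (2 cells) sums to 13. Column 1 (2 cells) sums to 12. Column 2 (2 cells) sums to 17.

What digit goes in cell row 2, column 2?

16 in 2 cells must be {7,9}; 17 in 2 cells must be {8,9}.
The 16 across and the 17 down share only 9, so (1,2) = 9.
(2,2) = 17 − 9 = 8 completes the 17 down.
(1,1) = 16 − 9 = 7 completes the 16 across.
(2,1) = 13 − 8 = 5 completes the 13 across.

8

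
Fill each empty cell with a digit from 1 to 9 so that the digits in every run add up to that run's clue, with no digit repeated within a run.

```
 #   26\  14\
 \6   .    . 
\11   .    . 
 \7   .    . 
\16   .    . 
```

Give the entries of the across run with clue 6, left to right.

4 2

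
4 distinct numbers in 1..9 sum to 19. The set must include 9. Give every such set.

4 distinct digits from 1–9 sum between 10 and 30.
Keeping only sets containing 9.

{1,2,7,9}; {1,3,6,9}; {1,4,5,9}; {2,3,5,9}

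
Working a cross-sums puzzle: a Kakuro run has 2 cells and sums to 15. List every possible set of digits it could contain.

2 distinct digits from 1–9 sum between 3 and 17.

{6,9}; {7,8}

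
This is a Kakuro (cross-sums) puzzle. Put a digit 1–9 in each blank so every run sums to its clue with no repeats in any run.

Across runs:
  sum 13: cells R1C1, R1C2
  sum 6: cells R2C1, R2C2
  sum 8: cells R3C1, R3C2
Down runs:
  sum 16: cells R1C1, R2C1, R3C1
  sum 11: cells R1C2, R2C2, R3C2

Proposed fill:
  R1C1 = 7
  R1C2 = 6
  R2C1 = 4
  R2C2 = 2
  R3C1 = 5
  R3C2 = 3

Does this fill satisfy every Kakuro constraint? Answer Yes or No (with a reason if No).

Yes

Across: 7+6=13; 4+2=6; 5+3=8. Down: 7+4+5=16; 6+2+3=11. No digit repeats within any run.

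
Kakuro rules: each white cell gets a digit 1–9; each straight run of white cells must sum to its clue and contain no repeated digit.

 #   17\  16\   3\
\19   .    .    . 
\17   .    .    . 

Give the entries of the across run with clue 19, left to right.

8 9 2

17 in 2 cells must be {8,9}; 16 in 2 cells must be {7,9}; 3 in 2 cells must be {1,2}.
The 19 across and the 3 down share only 2, so R1C3 = 2.
R2C3 = 3 − 2 = 1 completes the 3 down.
Given what's placed, R1C2 must be 9 to fit the 19 across and 16 down.
R2C1 = 9: the only remaining digit allowed by both the 17 across and the 17 down.
R2C2 = 17 − 10 = 7 completes the 17 across.
R1C1 = 19 − 11 = 8 completes the 19 across.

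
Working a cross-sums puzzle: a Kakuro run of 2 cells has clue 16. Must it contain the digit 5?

No

The only way to make 16 from 2 distinct digits is {7,9}, which does not contain 5.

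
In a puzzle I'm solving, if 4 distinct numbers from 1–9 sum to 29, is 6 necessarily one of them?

The only way to make 29 from 4 distinct digits is {5,7,8,9}, which does not contain 6.

No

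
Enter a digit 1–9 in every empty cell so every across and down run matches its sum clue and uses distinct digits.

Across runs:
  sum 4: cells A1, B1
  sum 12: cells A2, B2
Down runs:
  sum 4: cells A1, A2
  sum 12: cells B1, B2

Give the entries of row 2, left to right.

3 9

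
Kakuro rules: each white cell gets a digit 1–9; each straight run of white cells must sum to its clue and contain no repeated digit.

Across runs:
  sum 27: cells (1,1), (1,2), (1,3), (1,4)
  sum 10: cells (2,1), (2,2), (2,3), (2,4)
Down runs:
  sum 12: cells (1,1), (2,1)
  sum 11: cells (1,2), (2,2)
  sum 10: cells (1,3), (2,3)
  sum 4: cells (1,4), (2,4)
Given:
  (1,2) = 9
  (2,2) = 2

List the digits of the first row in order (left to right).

10 in 4 cells must be {1,2,3,4}; 4 in 2 cells must be {1,3}.
Given what's placed, (1,4) must be 3 to fit the 27 across and 4 down.
(2,4) = 4 − 3 = 1 completes the 4 down.
No cell is forced outright now. (2,1) can only be 3 or 4 (the digits allowed by both its 10 across and its 12 down). If (2,1) = 3: then (1,1) would have to be in {7,8} for the 27 across but in {9} for the 12 down — contradiction. So (2,1) = 4.
(1,1) = 12 − 4 = 8 completes the 12 down.
(1,3) = 27 − 20 = 7 completes the 27 across.
(2,3) = 10 − 7 = 3 completes the 10 across.

8 9 7 3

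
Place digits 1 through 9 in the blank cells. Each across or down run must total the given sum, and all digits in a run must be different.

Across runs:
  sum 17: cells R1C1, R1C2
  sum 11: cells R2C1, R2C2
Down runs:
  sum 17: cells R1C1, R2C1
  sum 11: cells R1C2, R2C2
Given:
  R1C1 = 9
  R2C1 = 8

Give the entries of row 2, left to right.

8 3

17 in 2 cells must be {8,9}.
R1C2 = 17 − 9 = 8 completes the 17 across.
R2C2 = 11 − 8 = 3 completes the 11 across.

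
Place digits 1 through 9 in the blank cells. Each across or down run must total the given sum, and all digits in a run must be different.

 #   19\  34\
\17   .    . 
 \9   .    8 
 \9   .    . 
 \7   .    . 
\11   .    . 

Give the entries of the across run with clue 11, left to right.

5 6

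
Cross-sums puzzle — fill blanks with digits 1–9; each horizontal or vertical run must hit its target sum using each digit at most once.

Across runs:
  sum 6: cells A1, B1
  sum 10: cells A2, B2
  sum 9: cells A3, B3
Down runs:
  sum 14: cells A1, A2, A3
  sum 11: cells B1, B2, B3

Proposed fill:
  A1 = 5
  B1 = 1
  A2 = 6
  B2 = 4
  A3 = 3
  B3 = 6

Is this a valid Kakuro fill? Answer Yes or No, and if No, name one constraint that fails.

Yes

Across: 5+1=6; 6+4=10; 3+6=9. Down: 5+6+3=14; 1+4+6=11. No digit repeats within any run.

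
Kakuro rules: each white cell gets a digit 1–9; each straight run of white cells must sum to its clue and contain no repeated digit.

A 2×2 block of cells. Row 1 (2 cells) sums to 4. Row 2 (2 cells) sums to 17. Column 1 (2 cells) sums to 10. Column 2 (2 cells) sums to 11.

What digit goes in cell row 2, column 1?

4 in 2 cells must be {1,3}; 17 in 2 cells must be {8,9}.
The 4 across and the 11 down share only 3, so (1,2) = 3.
(2,2) = 11 − 3 = 8 completes the 11 down.
(1,1) = 4 − 3 = 1 completes the 4 across.
(2,1) = 17 − 8 = 9 completes the 17 across.

9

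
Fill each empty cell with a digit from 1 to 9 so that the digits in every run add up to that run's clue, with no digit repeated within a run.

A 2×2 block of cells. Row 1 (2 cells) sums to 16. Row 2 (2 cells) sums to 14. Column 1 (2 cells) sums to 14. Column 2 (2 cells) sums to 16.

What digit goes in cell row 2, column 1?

16 in 2 cells must be {7,9}.
The 16 across and the 14 down share only 9, so (1,1) = 9.
(1,2) = 16 − 9 = 7 completes the 16 across.
(2,1) = 14 − 9 = 5 completes the 14 down.
(2,2) = 14 − 5 = 9 completes the 14 across.

5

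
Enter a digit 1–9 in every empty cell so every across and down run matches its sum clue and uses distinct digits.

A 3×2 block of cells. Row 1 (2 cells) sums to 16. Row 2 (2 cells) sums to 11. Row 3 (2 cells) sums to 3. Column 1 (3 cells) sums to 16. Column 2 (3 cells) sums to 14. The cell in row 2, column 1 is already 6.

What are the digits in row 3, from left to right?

1 2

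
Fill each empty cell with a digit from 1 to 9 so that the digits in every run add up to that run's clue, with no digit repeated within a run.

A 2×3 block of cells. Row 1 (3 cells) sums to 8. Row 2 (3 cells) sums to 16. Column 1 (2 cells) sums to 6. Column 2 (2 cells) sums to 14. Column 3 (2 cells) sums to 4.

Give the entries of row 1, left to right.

4 in 2 cells must be {1,3}.
The 8 across and the 14 down share only 5, so (1,2) = 5.
Given what's placed, (1,3) must be 1 to fit the 8 across and 4 down.
(2,2) = 14 − 5 = 9 completes the 14 down.
(2,3) = 4 − 1 = 3 completes the 4 down.
(1,1) = 8 − 6 = 2 completes the 8 across.
(2,1) = 16 − 12 = 4 completes the 16 across.

2 5 1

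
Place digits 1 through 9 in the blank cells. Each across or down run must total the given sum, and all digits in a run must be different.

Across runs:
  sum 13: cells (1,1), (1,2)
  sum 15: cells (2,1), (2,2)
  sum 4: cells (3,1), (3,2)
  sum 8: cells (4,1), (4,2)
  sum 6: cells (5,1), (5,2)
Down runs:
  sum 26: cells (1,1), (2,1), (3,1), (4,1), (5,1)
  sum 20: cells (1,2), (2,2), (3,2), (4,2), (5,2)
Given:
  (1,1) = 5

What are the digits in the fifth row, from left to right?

4 in 2 cells must be {1,3}.
(1,2) = 13 − 5 = 8 completes the 13 across.
Given what's placed, (2,2) must be 6 to fit the 15 across and 20 down.
(2,1) = 15 − 6 = 9 completes the 15 across.
No cell is forced outright now. (5,2) can only be 1 or 2 (the digits allowed by both its 6 across and its 20 down). If (5,2) = 1: that forces (3,2) = 3, (4,2) = 2, after which (5,1) would have to be in {5} for the 6 across but in {1,2,3,4,6,7,8} for the 26 down — contradiction. So (5,2) = 2.
(5,1) = 6 − 2 = 4 completes the 6 across.

4 2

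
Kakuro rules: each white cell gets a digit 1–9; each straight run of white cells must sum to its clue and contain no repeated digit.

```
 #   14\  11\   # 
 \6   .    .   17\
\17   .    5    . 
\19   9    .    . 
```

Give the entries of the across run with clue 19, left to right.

9 2 8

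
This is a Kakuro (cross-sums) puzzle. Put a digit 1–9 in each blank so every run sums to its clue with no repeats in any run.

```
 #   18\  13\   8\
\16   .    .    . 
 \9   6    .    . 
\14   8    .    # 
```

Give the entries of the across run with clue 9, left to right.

6 2 1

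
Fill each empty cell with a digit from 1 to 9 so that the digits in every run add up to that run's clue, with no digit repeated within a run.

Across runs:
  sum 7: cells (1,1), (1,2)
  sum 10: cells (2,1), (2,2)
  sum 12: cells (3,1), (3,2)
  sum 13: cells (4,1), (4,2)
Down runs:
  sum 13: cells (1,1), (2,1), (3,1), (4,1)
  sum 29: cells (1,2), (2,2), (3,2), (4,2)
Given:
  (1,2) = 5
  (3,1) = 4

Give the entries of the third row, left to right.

29 in 4 cells must be {5,7,8,9}.
(1,1) = 7 − 5 = 2 completes the 7 across.
(3,2) = 12 − 4 = 8 completes the 12 across.
(4,1) = 6: the only remaining digit allowed by both the 13 across and the 13 down.
(4,2) = 13 − 6 = 7 completes the 13 across.
(2,1) = 13 − 12 = 1 completes the 13 down.
(2,2) = 10 − 1 = 9 completes the 10 across.

4, 8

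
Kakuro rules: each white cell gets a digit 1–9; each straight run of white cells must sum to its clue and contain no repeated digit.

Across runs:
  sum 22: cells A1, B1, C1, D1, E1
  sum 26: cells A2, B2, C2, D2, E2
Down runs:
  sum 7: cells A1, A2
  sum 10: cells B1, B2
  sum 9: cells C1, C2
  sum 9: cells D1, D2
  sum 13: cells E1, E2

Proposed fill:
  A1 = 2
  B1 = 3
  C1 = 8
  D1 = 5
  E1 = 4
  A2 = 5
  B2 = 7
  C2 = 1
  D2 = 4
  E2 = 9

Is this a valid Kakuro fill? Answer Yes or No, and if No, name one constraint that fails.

Yes

Across: 2+3+8+5+4=22; 5+7+1+4+9=26. Down: 2+5=7; 3+7=10; 8+1=9; 5+4=9; 4+9=13. No digit repeats within any run.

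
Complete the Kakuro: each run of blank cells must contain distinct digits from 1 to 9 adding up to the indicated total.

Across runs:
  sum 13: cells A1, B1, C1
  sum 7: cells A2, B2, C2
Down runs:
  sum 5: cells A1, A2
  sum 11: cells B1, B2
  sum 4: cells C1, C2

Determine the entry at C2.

7 in 3 cells must be {1,2,4}; 4 in 2 cells must be {1,3}.
The 7 across and the 4 down share only 1, so C2 = 1.
C1 = 4 − 1 = 3 completes the 4 down.
Nothing is forced directly, so branch on A2, whose candidates are 2 or 4. If A2 = 2: then A1 would have to be in {1,2,4,6,8,9} for the 13 across but in {3} for the 5 down — contradiction. So A2 = 4.
A1 = 5 − 4 = 1 completes the 5 down.
B1 = 13 − 4 = 9 completes the 13 across.
B2 = 7 − 5 = 2 completes the 7 across.

1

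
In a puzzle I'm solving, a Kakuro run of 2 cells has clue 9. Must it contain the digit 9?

Counterexample: {1,8} sums to 9 without using 9.

No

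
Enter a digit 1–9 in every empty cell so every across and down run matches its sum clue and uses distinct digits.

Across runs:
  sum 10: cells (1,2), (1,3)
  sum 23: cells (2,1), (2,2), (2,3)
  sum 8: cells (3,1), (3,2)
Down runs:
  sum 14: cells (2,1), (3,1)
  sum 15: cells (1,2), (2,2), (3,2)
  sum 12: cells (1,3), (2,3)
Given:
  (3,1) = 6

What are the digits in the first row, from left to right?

7 3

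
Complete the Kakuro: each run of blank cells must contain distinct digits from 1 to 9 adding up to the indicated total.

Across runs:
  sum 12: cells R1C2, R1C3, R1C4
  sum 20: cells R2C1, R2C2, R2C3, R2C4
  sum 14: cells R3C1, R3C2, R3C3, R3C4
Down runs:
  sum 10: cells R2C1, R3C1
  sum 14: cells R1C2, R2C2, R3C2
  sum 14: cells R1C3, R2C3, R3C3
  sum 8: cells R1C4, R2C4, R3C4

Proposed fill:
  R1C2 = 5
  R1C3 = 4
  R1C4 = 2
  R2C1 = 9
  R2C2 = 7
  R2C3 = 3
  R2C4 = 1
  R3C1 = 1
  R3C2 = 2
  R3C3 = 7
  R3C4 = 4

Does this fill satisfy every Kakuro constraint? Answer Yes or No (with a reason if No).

No — the down run R1C4–R3C4 sums to 7, not 8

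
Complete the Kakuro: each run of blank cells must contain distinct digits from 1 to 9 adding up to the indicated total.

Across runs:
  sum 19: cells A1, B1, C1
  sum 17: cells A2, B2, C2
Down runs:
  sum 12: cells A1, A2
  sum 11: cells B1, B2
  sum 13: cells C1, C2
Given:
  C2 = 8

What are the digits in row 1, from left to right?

8 6 5

C1 = 13 − 8 = 5 completes the 13 down.
A1 = 8: the only remaining digit allowed by both the 19 across and the 12 down.
B1 = 19 − 13 = 6 completes the 19 across.
A2 = 12 − 8 = 4 completes the 12 down.
B2 = 17 − 12 = 5 completes the 17 across.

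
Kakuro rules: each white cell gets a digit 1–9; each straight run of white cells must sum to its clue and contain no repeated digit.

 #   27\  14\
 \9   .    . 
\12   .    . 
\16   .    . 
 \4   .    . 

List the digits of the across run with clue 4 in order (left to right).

16 in 2 cells must be {7,9}; 4 in 2 cells must be {1,3}.
Only 7 fits R3C2 under both its across sum 16 and down sum 14.
The 4 across and the 27 down share only 3, so R4C1 = 3.
R4C2 = 4 − 3 = 1 completes the 4 across.

3 1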